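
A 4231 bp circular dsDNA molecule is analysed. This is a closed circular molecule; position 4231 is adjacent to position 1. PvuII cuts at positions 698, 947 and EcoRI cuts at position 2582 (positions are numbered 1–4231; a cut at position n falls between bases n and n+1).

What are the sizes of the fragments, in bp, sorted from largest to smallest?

Combined cut positions (sorted): 698, 947, 2582.
Circular molecule, 3 cuts → 3 fragments:
  947 − 698 = 249 bp
  2582 − 947 = 1635 bp
  wrap: 4231 − 2582 + 698 = 2347 bp
Sorted largest to smallest: 2347, 1635, 249 bp.

2347, 1635, 249 bp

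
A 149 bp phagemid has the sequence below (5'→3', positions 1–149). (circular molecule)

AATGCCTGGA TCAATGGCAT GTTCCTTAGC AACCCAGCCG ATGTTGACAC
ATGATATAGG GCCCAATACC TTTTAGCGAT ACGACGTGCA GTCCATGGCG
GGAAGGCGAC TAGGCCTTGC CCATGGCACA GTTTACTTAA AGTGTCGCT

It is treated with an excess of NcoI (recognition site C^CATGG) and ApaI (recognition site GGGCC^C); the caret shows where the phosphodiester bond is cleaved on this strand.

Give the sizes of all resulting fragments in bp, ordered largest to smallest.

NcoI sites (CCATGG) start at positions 93, 121.
NcoI cuts after the first base of each site, so after positions 93, 121.
The ApaI site (GGGCCC) starts at position 59.
ApaI cuts after base 5 of each site (before the last base), so after position 63.
Combined cut positions: 63, 93, 121.
Circular molecule, 3 cuts → 3 fragments:
  64–93 → 30 bp
  94–121 → 28 bp
  122–149 then 1–63 → 28 + 63 = 91 bp
Sorted largest to smallest: 91, 30, 28 bp.

91, 30, 28 bp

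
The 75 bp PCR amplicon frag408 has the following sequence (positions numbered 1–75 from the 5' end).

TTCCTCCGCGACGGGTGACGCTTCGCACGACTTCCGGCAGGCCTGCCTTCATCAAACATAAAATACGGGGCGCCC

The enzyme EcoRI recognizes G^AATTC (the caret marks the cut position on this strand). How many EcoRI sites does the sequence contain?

No occurrence of GAATTC is present in the sequence.
EcoRI does not cut: 0 sites.

0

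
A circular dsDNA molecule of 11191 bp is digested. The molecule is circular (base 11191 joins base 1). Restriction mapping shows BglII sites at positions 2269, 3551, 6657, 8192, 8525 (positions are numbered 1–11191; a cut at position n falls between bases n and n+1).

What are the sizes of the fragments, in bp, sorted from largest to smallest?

4935, 3106, 1535, 1282, 333 bp

Circular molecule, 5 cuts → 5 fragments:
  3551 − 2269 = 1282 bp
  6657 − 3551 = 3106 bp
  8192 − 6657 = 1535 bp
  8525 − 8192 = 333 bp
  wrap: 11191 − 8525 + 2269 = 4935 bp
Sorted largest to smallest: 4935, 3106, 1535, 1282, 333 bp.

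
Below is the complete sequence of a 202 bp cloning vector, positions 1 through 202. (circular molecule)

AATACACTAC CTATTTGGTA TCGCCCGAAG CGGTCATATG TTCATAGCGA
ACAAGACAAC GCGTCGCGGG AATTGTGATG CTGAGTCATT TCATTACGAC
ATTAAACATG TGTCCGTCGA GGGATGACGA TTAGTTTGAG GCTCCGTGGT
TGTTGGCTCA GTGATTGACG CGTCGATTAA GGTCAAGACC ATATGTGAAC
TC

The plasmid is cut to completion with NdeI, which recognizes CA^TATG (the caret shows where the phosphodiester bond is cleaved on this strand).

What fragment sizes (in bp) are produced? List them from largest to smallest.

NdeI sites (CATATG) start at positions 35, 190.
NdeI cuts after base 2 of each site, so after positions 36, 191.
Circular molecule, 2 cuts → 2 fragments:
  37–191 → 155 bp
  192–202 then 1–36 → 11 + 36 = 47 bp
Sorted largest to smallest: 155, 47 bp.

155, 47 bp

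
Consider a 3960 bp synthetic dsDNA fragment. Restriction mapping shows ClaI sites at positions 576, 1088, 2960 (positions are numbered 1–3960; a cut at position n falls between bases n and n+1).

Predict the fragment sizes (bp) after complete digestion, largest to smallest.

1872, 1000, 576, 512 bp

Linear molecule, 3 cuts → 4 fragments:
  576 − 0 = 576 bp
  1088 − 576 = 512 bp
  2960 − 1088 = 1872 bp
  3960 − 2960 = 1000 bp
Sorted largest to smallest: 1872, 1000, 576, 512 bp.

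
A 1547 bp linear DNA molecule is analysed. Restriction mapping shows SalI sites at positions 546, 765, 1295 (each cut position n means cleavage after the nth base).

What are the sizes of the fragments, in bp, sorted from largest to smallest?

Linear molecule, 3 cuts → 4 fragments:
  546 − 0 = 546 bp
  765 − 546 = 219 bp
  1295 − 765 = 530 bp
  1547 − 1295 = 252 bp
Sorted largest to smallest: 546, 530, 252, 219 bp.

546, 530, 252, 219 bp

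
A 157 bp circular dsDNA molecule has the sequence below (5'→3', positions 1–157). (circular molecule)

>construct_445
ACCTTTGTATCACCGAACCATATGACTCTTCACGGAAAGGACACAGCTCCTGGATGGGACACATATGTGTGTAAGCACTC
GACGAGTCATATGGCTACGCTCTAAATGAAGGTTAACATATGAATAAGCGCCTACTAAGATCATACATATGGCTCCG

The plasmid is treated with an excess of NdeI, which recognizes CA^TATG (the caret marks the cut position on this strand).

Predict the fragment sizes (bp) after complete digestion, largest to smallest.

43, 30, 29, 29, 26 bp

NdeI sites (CATATG) start at positions 19, 62, 88, 117, 146.
NdeI cuts after base 2 of each site, so after positions 20, 63, 89, 118, 147.
Circular molecule, 5 cuts → 5 fragments:
  21–63 → 43 bp
  64–89 → 26 bp
  90–118 → 29 bp
  119–147 → 29 bp
  148–157 then 1–20 → 10 + 20 = 30 bp
Sorted largest to smallest: 43, 30, 29, 29, 26 bp.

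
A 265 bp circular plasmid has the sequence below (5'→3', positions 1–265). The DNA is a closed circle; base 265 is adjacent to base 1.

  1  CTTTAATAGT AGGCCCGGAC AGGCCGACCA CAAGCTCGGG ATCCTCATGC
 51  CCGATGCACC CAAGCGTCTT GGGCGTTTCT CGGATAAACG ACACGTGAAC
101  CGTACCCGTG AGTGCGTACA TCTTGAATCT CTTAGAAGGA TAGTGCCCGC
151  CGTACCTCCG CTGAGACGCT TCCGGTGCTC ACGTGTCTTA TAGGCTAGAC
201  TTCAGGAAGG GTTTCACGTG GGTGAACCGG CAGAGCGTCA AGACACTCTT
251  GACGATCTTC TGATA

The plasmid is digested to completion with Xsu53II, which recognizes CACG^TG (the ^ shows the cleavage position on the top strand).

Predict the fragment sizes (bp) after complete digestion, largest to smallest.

142, 88, 35 bp

Xsu53II sites (CACGTG) start at positions 92, 180, 215.
Xsu53II cuts after base 4 of each site, so after positions 95, 183, 218.
Circular molecule, 3 cuts → 3 fragments:
  96–183 → 88 bp
  184–218 → 35 bp
  219–265 then 1–95 → 47 + 95 = 142 bp
Sorted largest to smallest: 142, 88, 35 bp.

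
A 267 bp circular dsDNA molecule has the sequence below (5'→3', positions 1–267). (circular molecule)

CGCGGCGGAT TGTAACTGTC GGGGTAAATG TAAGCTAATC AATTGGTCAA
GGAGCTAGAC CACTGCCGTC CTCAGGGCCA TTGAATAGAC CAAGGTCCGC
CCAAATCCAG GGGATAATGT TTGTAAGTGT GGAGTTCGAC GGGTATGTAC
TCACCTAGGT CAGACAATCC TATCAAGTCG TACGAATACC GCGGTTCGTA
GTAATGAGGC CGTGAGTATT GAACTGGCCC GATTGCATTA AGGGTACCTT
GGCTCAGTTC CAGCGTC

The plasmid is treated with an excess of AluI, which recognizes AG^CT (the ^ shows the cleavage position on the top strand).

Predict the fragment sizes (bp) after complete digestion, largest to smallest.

AluI sites (AGCT) start at positions 33, 53.
AluI cuts after base 2 of each site, so after positions 34, 54.
Circular molecule, 2 cuts → 2 fragments:
  35–54 → 20 bp
  55–267 then 1–34 → 213 + 34 = 247 bp
Sorted largest to smallest: 247, 20 bp.

247, 20 bp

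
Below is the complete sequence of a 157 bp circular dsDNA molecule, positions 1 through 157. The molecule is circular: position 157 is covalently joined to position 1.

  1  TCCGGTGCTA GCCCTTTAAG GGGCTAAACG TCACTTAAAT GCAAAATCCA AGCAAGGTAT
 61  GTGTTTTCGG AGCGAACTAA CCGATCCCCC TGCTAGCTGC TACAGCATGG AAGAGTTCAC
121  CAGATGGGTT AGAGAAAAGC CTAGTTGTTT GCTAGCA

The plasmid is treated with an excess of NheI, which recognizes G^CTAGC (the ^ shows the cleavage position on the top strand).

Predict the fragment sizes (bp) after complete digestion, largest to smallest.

NheI sites (GCTAGC) start at positions 7, 92, 151.
NheI cuts after the first base of each site, so after positions 7, 92, 151.
Circular molecule, 3 cuts → 3 fragments:
  8–92 → 85 bp
  93–151 → 59 bp
  152–157 then 1–7 → 6 + 7 = 13 bp
Sorted largest to smallest: 85, 59, 13 bp.

85, 59, 13 bp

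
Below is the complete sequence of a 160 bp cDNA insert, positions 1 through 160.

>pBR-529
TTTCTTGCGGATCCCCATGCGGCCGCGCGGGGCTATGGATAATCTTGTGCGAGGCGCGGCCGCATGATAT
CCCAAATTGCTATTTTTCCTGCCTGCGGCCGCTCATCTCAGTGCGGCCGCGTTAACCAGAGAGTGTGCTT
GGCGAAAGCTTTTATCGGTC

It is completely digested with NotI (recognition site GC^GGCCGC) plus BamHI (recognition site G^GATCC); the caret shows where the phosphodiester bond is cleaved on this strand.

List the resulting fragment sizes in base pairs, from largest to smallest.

46, 39, 37, 18, 11, 9 bp

NotI sites (GCGGCCGC) start at positions 19, 56, 95, 113.
NotI cuts after base 2 of each site, so after positions 20, 57, 96, 114.
The BamHI site (GGATCC) starts at position 9.
BamHI cuts after the first base of each site, so after position 9.
Combined cut positions: 9, 20, 57, 96, 114.
Linear molecule, 5 cuts → 6 fragments:
  1–9 → 9 bp
  10–20 → 11 bp
  21–57 → 37 bp
  58–96 → 39 bp
  97–114 → 18 bp
  115–160 → 46 bp
Sorted largest to smallest: 46, 39, 37, 18, 11, 9 bp.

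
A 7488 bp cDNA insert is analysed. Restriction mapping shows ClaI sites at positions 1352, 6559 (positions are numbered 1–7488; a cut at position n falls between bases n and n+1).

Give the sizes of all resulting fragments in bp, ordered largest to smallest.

5207, 1352, 929 bp

Linear molecule, 2 cuts → 3 fragments:
  1352 − 0 = 1352 bp
  6559 − 1352 = 5207 bp
  7488 − 6559 = 929 bp
Sorted largest to smallest: 5207, 1352, 929 bp.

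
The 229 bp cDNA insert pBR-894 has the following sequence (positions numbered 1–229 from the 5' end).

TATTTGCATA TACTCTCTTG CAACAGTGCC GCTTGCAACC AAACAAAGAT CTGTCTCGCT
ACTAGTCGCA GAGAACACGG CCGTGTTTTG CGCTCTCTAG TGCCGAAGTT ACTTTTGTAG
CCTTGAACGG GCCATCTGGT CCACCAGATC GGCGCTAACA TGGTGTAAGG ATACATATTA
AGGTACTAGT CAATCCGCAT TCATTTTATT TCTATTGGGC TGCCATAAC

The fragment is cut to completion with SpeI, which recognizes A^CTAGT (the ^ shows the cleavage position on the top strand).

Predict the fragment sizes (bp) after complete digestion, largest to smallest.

124, 61, 44 bp

SpeI sites (ACTAGT) start at positions 61, 185.
SpeI cuts after the first base of each site, so after positions 61, 185.
Linear molecule, 2 cuts → 3 fragments:
  1–61 → 61 bp
  62–185 → 124 bp
  186–229 → 44 bp
Sorted largest to smallest: 124, 61, 44 bp.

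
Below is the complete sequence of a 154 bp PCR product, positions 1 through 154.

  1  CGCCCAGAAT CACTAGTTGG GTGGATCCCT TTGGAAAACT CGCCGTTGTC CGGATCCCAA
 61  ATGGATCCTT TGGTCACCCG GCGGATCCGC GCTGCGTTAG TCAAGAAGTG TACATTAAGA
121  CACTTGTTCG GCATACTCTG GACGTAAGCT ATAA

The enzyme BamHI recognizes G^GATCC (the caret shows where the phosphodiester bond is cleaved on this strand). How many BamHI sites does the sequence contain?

GGATCC occurs starting at positions 23, 52, 63, 83.
BamHI cuts at 4 sites.

4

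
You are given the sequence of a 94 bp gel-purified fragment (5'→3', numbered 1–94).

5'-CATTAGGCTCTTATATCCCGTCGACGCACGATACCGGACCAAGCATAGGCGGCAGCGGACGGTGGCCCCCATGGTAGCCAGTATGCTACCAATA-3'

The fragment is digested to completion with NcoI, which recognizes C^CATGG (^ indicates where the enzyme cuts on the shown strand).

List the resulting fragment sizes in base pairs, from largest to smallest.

The NcoI site (CCATGG) starts at position 69.
NcoI cuts after the first base of each site, so after position 69.
Linear molecule, 1 cut → 2 fragments:
  1–69 → 69 bp
  70–94 → 25 bp
Sorted largest to smallest: 69, 25 bp.

69, 25 bp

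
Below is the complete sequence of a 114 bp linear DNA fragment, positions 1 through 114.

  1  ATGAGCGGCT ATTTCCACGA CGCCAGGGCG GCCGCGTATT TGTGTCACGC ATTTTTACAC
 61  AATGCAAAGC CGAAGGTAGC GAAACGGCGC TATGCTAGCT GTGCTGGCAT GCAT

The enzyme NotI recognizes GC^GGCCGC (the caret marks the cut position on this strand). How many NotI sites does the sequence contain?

GCGGCCGC occurs starting at position 28.
NotI cuts at 1 site.

1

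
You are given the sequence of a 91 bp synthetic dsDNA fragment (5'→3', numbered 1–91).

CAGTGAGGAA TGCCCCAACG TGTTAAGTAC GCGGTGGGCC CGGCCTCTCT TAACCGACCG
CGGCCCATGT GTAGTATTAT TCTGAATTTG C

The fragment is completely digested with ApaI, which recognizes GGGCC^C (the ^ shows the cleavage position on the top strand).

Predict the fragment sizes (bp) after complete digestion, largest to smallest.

The ApaI site (GGGCCC) starts at position 36.
ApaI cuts after base 5 of each site (before the last base), so after position 40.
Linear molecule, 1 cut → 2 fragments:
  1–40 → 40 bp
  41–91 → 51 bp
Sorted largest to smallest: 51, 40 bp.

51, 40 bp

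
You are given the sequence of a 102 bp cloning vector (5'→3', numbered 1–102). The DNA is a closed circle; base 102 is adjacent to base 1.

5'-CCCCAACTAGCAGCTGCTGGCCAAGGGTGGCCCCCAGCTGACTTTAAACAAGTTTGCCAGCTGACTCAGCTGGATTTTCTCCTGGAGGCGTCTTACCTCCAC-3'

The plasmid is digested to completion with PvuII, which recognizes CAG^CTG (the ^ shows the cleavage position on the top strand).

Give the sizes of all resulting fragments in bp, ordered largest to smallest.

PvuII sites (CAGCTG) start at positions 11, 35, 58, 67.
PvuII cuts after base 3 of each site, so after positions 13, 37, 60, 69.
Circular molecule, 4 cuts → 4 fragments:
  14–37 → 24 bp
  38–60 → 23 bp
  61–69 → 9 bp
  70–102 then 1–13 → 33 + 13 = 46 bp
Sorted largest to smallest: 46, 24, 23, 9 bp.

46, 24, 23, 9 bp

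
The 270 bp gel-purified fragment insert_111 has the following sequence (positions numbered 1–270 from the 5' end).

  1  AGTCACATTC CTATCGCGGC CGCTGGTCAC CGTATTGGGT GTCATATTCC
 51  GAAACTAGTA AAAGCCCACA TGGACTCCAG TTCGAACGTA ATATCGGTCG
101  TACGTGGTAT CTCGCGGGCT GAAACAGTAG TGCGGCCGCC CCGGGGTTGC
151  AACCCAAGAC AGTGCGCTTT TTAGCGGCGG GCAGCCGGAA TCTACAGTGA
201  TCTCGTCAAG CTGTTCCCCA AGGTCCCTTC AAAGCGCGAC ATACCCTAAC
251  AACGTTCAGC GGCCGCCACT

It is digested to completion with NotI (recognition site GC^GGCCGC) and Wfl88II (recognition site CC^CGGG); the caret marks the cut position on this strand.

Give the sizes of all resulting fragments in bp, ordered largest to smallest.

119, 116, 17, 10, 8 bp

NotI sites (GCGGCCGC) start at positions 16, 132, 259.
NotI cuts after base 2 of each site, so after positions 17, 133, 260.
The Wfl88II site (CCCGGG) starts at position 140.
Wfl88II cuts after base 2 of each site, so after position 141.
Combined cut positions: 17, 133, 141, 260.
Linear molecule, 4 cuts → 5 fragments:
  1–17 → 17 bp
  18–133 → 116 bp
  134–141 → 8 bp
  142–260 → 119 bp
  261–270 → 10 bp
Sorted largest to smallest: 119, 116, 17, 10, 8 bp.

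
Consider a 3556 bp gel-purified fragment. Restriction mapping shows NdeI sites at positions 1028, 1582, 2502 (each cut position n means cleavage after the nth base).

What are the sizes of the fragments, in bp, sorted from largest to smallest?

Linear molecule, 3 cuts → 4 fragments:
  1028 − 0 = 1028 bp
  1582 − 1028 = 554 bp
  2502 − 1582 = 920 bp
  3556 − 2502 = 1054 bp
Sorted largest to smallest: 1054, 1028, 920, 554 bp.

1054, 1028, 920, 554 bp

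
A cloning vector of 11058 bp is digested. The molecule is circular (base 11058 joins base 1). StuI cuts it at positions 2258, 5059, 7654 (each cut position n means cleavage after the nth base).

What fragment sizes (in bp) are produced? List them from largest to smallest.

Circular molecule, 3 cuts → 3 fragments:
  5059 − 2258 = 2801 bp
  7654 − 5059 = 2595 bp
  wrap: 11058 − 7654 + 2258 = 5662 bp
Sorted largest to smallest: 5662, 2801, 2595 bp.

5662, 2801, 2595 bp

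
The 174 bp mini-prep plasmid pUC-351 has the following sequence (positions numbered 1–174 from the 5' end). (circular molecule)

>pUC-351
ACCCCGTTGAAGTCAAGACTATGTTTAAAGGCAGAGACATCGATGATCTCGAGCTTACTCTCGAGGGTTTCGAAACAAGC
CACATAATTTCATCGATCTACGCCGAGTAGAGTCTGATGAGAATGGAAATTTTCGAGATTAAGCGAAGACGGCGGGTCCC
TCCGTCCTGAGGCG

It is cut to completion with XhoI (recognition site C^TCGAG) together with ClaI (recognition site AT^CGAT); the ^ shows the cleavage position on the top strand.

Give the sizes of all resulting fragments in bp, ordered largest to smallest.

121, 33, 12, 8 bp

XhoI sites (CTCGAG) start at positions 48, 60.
XhoI cuts after the first base of each site, so after positions 48, 60.
ClaI sites (ATCGAT) start at positions 39, 92.
ClaI cuts after base 2 of each site, so after positions 40, 93.
Combined cut positions: 40, 48, 60, 93.
Circular molecule, 4 cuts → 4 fragments:
  41–48 → 8 bp
  49–60 → 12 bp
  61–93 → 33 bp
  94–174 then 1–40 → 81 + 40 = 121 bp
Sorted largest to smallest: 121, 33, 12, 8 bp.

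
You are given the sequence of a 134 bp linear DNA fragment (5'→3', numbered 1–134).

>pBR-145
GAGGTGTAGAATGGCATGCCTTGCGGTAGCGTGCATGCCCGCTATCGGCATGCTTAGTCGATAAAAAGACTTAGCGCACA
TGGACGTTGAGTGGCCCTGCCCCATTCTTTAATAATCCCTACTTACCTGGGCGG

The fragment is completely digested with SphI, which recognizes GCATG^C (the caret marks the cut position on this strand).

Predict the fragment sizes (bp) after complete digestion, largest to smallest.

82, 19, 18, 15 bp

SphI sites (GCATGC) start at positions 14, 33, 48.
SphI cuts after base 5 of each site (before the last base), so after positions 18, 37, 52.
Linear molecule, 3 cuts → 4 fragments:
  1–18 → 18 bp
  19–37 → 19 bp
  38–52 → 15 bp
  53–134 → 82 bp
Sorted largest to smallest: 82, 19, 18, 15 bp.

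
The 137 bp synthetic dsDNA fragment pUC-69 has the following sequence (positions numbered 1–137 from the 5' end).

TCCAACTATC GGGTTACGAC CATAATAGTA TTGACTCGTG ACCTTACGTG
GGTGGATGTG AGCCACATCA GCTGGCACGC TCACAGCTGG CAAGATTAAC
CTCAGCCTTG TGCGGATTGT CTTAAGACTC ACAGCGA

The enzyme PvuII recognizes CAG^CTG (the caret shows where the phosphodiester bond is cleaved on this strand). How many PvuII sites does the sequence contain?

CAGCTG occurs starting at positions 69, 84.
PvuII cuts at 2 sites.

2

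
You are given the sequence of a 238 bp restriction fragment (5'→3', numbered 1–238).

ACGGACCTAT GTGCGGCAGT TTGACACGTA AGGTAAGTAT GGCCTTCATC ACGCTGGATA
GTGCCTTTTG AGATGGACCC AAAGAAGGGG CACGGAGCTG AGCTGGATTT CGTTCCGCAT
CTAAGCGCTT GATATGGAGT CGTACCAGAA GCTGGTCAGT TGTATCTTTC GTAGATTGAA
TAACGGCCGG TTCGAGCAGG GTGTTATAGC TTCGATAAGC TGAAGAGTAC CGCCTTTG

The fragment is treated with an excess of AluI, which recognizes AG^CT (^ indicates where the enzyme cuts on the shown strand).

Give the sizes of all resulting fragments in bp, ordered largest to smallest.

AluI sites (AGCT) start at positions 96, 101, 150, 208, 218.
AluI cuts after base 2 of each site, so after positions 97, 102, 151, 209, 219.
Linear molecule, 5 cuts → 6 fragments:
  1–97 → 97 bp
  98–102 → 5 bp
  103–151 → 49 bp
  152–209 → 58 bp
  210–219 → 10 bp
  220–238 → 19 bp
Sorted largest to smallest: 97, 58, 49, 19, 10, 5 bp.

97, 58, 49, 19, 10, 5 bp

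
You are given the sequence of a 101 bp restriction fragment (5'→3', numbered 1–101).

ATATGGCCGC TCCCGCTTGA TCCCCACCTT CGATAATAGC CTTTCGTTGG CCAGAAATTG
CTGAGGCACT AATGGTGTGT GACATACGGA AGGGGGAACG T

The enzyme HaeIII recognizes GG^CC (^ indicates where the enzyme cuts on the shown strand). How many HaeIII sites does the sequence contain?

2

GGCC occurs starting at positions 5, 49.
HaeIII cuts at 2 sites.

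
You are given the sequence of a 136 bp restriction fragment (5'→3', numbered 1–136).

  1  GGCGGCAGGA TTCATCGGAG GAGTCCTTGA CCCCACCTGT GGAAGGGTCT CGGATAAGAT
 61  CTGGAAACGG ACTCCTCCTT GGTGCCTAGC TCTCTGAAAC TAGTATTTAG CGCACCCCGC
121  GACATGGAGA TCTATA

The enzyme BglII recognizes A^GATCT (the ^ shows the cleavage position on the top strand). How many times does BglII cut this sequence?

2

AGATCT occurs starting at positions 57, 128.
BglII cuts at 2 sites.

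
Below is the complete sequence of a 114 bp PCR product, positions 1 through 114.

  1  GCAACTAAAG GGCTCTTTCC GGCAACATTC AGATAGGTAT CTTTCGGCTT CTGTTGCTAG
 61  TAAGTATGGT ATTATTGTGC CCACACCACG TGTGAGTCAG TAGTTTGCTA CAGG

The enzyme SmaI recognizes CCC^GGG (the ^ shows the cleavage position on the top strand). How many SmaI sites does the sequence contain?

0

No occurrence of CCCGGG is present in the sequence.
SmaI does not cut: 0 sites.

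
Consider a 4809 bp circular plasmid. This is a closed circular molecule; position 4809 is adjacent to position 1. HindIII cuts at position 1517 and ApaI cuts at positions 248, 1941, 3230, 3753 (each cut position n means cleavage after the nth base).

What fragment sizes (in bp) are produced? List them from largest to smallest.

1304, 1289, 1269, 523, 424 bp

Combined cut positions (sorted): 248, 1517, 1941, 3230, 3753.
Circular molecule, 5 cuts → 5 fragments:
  1517 − 248 = 1269 bp
  1941 − 1517 = 424 bp
  3230 − 1941 = 1289 bp
  3753 − 3230 = 523 bp
  wrap: 4809 − 3753 + 248 = 1304 bp
Sorted largest to smallest: 1304, 1289, 1269, 523, 424 bp.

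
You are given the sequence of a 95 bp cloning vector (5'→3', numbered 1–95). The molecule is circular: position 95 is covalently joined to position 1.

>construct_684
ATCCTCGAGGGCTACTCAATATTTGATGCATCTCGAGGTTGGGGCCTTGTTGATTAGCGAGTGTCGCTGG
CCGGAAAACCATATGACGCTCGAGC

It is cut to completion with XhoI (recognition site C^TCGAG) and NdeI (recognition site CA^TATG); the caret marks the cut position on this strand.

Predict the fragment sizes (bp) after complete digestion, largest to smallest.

49, 28, 10, 8 bp

XhoI sites (CTCGAG) start at positions 4, 32, 89.
XhoI cuts after the first base of each site, so after positions 4, 32, 89.
The NdeI site (CATATG) starts at position 80.
NdeI cuts after base 2 of each site, so after position 81.
Combined cut positions: 4, 32, 81, 89.
Circular molecule, 4 cuts → 4 fragments:
  5–32 → 28 bp
  33–81 → 49 bp
  82–89 → 8 bp
  90–95 then 1–4 → 6 + 4 = 10 bp
Sorted largest to smallest: 49, 28, 10, 8 bp.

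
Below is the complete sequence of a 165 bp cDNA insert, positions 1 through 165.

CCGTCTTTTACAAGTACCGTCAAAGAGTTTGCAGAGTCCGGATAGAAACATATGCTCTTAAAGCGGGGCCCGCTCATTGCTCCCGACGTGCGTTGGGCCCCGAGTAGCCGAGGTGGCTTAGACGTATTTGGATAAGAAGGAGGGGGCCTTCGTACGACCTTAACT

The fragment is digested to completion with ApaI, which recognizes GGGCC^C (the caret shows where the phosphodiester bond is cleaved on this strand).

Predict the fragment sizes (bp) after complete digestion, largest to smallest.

ApaI sites (GGGCCC) start at positions 66, 95.
ApaI cuts after base 5 of each site (before the last base), so after positions 70, 99.
Linear molecule, 2 cuts → 3 fragments:
  1–70 → 70 bp
  71–99 → 29 bp
  100–165 → 66 bp
Sorted largest to smallest: 70, 66, 29 bp.

70, 66, 29 bp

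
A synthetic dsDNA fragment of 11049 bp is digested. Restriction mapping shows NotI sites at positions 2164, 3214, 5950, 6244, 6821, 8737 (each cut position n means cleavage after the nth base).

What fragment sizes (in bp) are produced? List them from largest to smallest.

Linear molecule, 6 cuts → 7 fragments:
  2164 − 0 = 2164 bp
  3214 − 2164 = 1050 bp
  5950 − 3214 = 2736 bp
  6244 − 5950 = 294 bp
  6821 − 6244 = 577 bp
  8737 − 6821 = 1916 bp
  11049 − 8737 = 2312 bp
Sorted largest to smallest: 2736, 2312, 2164, 1916, 1050, 577, 294 bp.

2736, 2312, 2164, 1916, 1050, 577, 294 bp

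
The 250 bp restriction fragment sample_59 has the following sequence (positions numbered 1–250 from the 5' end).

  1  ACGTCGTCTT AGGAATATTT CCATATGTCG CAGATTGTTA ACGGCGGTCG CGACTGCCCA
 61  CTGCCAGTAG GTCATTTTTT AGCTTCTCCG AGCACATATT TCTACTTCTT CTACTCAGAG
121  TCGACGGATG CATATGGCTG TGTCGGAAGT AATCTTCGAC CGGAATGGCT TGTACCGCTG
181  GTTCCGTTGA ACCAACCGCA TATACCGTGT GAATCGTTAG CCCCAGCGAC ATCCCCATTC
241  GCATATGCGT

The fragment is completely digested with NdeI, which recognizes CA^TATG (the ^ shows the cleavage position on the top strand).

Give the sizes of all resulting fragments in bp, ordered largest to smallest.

111, 109, 23, 7 bp

NdeI sites (CATATG) start at positions 22, 131, 242.
NdeI cuts after base 2 of each site, so after positions 23, 132, 243.
Linear molecule, 3 cuts → 4 fragments:
  1–23 → 23 bp
  24–132 → 109 bp
  133–243 → 111 bp
  244–250 → 7 bp
Sorted largest to smallest: 111, 109, 23, 7 bp.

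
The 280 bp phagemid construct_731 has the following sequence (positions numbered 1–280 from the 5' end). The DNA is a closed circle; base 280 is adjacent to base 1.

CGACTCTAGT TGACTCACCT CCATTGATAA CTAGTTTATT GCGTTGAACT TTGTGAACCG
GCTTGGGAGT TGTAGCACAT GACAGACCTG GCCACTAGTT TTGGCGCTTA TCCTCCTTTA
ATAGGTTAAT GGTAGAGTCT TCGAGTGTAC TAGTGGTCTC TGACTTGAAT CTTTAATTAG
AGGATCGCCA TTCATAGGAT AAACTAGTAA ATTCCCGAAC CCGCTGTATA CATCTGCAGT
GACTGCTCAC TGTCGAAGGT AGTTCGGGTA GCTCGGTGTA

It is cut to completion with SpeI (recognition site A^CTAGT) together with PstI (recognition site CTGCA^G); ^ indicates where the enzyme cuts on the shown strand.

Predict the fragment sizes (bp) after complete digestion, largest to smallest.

72, 64, 55, 54, 35 bp

SpeI sites (ACTAGT) start at positions 30, 94, 149, 203.
SpeI cuts after the first base of each site, so after positions 30, 94, 149, 203.
The PstI site (CTGCAG) starts at position 234.
PstI cuts after base 5 of each site (before the last base), so after position 238.
Combined cut positions: 30, 94, 149, 203, 238.
Circular molecule, 5 cuts → 5 fragments:
  31–94 → 64 bp
  95–149 → 55 bp
  150–203 → 54 bp
  204–238 → 35 bp
  239–280 then 1–30 → 42 + 30 = 72 bp
Sorted largest to smallest: 72, 64, 55, 54, 35 bp.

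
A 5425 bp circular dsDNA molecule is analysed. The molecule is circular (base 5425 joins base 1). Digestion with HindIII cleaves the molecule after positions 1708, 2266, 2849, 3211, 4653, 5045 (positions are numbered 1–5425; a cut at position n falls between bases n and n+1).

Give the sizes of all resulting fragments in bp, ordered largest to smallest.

2088, 1442, 583, 558, 392, 362 bp

Circular molecule, 6 cuts → 6 fragments:
  2266 − 1708 = 558 bp
  2849 − 2266 = 583 bp
  3211 − 2849 = 362 bp
  4653 − 3211 = 1442 bp
  5045 − 4653 = 392 bp
  wrap: 5425 − 5045 + 1708 = 2088 bp
Sorted largest to smallest: 2088, 1442, 583, 558, 392, 362 bp.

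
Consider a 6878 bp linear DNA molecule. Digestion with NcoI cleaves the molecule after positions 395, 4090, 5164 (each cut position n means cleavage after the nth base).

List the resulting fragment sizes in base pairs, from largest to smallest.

Linear molecule, 3 cuts → 4 fragments:
  395 − 0 = 395 bp
  4090 − 395 = 3695 bp
  5164 − 4090 = 1074 bp
  6878 − 5164 = 1714 bp
Sorted largest to smallest: 3695, 1714, 1074, 395 bp.

3695, 1714, 1074, 395 bp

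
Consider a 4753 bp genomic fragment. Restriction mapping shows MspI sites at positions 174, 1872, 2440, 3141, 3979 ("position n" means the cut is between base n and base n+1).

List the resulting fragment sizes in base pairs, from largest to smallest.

1698, 838, 774, 701, 568, 174 bp

Linear molecule, 5 cuts → 6 fragments:
  174 − 0 = 174 bp
  1872 − 174 = 1698 bp
  2440 − 1872 = 568 bp
  3141 − 2440 = 701 bp
  3979 − 3141 = 838 bp
  4753 − 3979 = 774 bp
Sorted largest to smallest: 1698, 838, 774, 701, 568, 174 bp.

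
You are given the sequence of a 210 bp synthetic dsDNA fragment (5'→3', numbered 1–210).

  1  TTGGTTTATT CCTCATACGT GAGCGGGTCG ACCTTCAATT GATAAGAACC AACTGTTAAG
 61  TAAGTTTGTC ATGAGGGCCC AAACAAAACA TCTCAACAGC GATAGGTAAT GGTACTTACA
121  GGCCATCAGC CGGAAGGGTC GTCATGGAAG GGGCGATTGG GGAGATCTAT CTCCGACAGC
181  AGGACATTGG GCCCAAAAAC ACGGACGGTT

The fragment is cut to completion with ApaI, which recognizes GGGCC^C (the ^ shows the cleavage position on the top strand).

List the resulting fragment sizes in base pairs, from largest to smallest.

114, 79, 17 bp

ApaI sites (GGGCCC) start at positions 75, 189.
ApaI cuts after base 5 of each site (before the last base), so after positions 79, 193.
Linear molecule, 2 cuts → 3 fragments:
  1–79 → 79 bp
  80–193 → 114 bp
  194–210 → 17 bp
Sorted largest to smallest: 114, 79, 17 bp.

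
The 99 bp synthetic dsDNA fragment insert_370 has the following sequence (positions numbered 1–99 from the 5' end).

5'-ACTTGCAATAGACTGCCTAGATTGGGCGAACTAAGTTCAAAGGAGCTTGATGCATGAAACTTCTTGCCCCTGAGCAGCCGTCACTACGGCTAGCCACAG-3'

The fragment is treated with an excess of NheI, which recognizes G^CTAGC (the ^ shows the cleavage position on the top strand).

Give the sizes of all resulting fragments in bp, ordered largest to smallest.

89, 10 bp

The NheI site (GCTAGC) starts at position 89.
NheI cuts after the first base of each site, so after position 89.
Linear molecule, 1 cut → 2 fragments:
  1–89 → 89 bp
  90–99 → 10 bp
Sorted largest to smallest: 89, 10 bp.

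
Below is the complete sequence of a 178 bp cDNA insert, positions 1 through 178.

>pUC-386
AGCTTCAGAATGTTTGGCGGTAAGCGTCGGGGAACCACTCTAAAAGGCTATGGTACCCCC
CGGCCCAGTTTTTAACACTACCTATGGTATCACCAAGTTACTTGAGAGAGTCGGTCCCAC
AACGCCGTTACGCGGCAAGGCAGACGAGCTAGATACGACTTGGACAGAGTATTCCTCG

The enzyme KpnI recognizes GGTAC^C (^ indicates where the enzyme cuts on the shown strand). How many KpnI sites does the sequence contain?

1

GGTACC occurs starting at position 52.
KpnI cuts at 1 site.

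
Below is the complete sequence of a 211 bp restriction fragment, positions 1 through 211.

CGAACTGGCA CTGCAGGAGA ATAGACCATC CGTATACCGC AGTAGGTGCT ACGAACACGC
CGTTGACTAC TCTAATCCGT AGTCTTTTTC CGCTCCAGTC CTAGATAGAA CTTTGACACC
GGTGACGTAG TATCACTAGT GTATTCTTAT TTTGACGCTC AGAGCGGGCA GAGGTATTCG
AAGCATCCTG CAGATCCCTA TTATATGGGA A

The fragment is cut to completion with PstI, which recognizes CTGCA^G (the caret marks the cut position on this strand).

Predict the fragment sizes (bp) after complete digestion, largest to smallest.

PstI sites (CTGCAG) start at positions 11, 188.
PstI cuts after base 5 of each site (before the last base), so after positions 15, 192.
Linear molecule, 2 cuts → 3 fragments:
  1–15 → 15 bp
  16–192 → 177 bp
  193–211 → 19 bp
Sorted largest to smallest: 177, 19, 15 bp.

177, 19, 15 bp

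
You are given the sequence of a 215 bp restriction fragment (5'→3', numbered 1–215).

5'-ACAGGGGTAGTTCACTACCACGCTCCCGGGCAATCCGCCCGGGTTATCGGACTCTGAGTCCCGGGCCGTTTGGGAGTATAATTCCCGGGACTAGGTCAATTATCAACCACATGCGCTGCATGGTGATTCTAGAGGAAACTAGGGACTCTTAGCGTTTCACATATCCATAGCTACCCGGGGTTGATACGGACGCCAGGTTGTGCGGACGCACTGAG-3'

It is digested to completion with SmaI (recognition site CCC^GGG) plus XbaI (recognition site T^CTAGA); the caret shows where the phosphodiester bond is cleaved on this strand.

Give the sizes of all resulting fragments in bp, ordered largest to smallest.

SmaI sites (CCCGGG) start at positions 25, 38, 60, 84, 174.
SmaI cuts after base 3 of each site, so after positions 27, 40, 62, 86, 176.
The XbaI site (TCTAGA) starts at position 128.
XbaI cuts after the first base of each site, so after position 128.
Combined cut positions: 27, 40, 62, 86, 128, 176.
Linear molecule, 6 cuts → 7 fragments:
  1–27 → 27 bp
  28–40 → 13 bp
  41–62 → 22 bp
  63–86 → 24 bp
  87–128 → 42 bp
  129–176 → 48 bp
  177–215 → 39 bp
Sorted largest to smallest: 48, 42, 39, 27, 24, 22, 13 bp.

48, 42, 39, 27, 24, 22, 13 bp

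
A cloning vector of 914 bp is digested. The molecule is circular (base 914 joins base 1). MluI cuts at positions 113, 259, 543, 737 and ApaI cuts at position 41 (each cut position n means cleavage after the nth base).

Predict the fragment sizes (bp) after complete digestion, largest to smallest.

Combined cut positions (sorted): 41, 113, 259, 543, 737.
Circular molecule, 5 cuts → 5 fragments:
  113 − 41 = 72 bp
  259 − 113 = 146 bp
  543 − 259 = 284 bp
  737 − 543 = 194 bp
  wrap: 914 − 737 + 41 = 218 bp
Sorted largest to smallest: 284, 218, 194, 146, 72 bp.

284, 218, 194, 146, 72 bp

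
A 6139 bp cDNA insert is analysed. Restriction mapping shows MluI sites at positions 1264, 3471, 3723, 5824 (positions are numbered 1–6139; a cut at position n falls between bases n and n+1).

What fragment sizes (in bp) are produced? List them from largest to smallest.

Linear molecule, 4 cuts → 5 fragments:
  1264 − 0 = 1264 bp
  3471 − 1264 = 2207 bp
  3723 − 3471 = 252 bp
  5824 − 3723 = 2101 bp
  6139 − 5824 = 315 bp
Sorted largest to smallest: 2207, 2101, 1264, 315, 252 bp.

2207, 2101, 1264, 315, 252 bp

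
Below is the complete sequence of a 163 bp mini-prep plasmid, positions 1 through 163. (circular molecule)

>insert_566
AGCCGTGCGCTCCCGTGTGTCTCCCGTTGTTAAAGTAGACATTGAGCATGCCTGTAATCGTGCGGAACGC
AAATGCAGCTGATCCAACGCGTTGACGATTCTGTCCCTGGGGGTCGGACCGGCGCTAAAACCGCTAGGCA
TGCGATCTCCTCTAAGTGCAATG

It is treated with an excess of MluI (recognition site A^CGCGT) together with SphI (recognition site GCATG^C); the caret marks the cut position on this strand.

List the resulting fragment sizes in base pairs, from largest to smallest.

The MluI site (ACGCGT) starts at position 87.
MluI cuts after the first base of each site, so after position 87.
SphI sites (GCATGC) start at positions 46, 138.
SphI cuts after base 5 of each site (before the last base), so after positions 50, 142.
Combined cut positions: 50, 87, 142.
Circular molecule, 3 cuts → 3 fragments:
  51–87 → 37 bp
  88–142 → 55 bp
  143–163 then 1–50 → 21 + 50 = 71 bp
Sorted largest to smallest: 71, 55, 37 bp.

71, 55, 37 bp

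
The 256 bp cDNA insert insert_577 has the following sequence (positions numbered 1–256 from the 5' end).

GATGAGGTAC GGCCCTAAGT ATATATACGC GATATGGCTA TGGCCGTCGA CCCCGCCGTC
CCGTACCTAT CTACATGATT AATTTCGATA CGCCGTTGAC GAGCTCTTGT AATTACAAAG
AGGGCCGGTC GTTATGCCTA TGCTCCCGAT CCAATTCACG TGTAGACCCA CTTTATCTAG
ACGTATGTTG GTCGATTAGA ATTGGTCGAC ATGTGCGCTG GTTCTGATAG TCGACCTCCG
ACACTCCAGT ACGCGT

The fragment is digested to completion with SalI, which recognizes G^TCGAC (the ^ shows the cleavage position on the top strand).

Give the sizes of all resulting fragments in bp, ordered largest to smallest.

159, 46, 26, 25 bp

SalI sites (GTCGAC) start at positions 46, 205, 230.
SalI cuts after the first base of each site, so after positions 46, 205, 230.
Linear molecule, 3 cuts → 4 fragments:
  1–46 → 46 bp
  47–205 → 159 bp
  206–230 → 25 bp
  231–256 → 26 bp
Sorted largest to smallest: 159, 46, 26, 25 bp.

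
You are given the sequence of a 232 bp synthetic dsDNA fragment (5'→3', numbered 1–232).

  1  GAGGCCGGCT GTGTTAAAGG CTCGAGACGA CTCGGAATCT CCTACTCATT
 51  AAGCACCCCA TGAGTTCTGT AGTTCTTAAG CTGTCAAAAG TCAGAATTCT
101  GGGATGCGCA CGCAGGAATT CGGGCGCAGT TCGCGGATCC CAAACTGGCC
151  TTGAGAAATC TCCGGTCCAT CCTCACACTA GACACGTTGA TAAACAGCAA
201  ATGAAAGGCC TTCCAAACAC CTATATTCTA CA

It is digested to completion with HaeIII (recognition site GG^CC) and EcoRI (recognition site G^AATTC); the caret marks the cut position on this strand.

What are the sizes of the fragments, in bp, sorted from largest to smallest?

HaeIII sites (GGCC) start at positions 3, 147, 207.
HaeIII cuts after base 2 of each site, so after positions 4, 148, 208.
EcoRI sites (GAATTC) start at positions 94, 116.
EcoRI cuts after the first base of each site, so after positions 94, 116.
Combined cut positions: 4, 94, 116, 148, 208.
Linear molecule, 5 cuts → 6 fragments:
  1–4 → 4 bp
  5–94 → 90 bp
  95–116 → 22 bp
  117–148 → 32 bp
  149–208 → 60 bp
  209–232 → 24 bp
Sorted largest to smallest: 90, 60, 32, 24, 22, 4 bp.

90, 60, 32, 24, 22, 4 bp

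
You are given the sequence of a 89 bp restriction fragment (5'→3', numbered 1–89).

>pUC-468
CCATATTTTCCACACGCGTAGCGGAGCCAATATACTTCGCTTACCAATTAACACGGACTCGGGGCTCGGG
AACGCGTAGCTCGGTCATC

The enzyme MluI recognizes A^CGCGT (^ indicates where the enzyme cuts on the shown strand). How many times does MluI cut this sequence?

ACGCGT occurs starting at positions 14, 72.
MluI cuts at 2 sites.

2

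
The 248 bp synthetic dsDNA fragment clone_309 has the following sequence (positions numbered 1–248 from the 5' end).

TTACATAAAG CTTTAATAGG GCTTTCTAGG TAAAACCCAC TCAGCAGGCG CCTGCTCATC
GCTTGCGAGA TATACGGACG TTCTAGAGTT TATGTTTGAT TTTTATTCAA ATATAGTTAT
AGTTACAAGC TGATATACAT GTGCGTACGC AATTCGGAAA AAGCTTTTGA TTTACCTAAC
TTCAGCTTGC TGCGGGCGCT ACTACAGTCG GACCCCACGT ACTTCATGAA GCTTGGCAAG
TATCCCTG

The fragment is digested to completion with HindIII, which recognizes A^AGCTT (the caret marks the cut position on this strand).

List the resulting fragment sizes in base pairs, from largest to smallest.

HindIII sites (AAGCTT) start at positions 8, 161, 229.
HindIII cuts after the first base of each site, so after positions 8, 161, 229.
Linear molecule, 3 cuts → 4 fragments:
  1–8 → 8 bp
  9–161 → 153 bp
  162–229 → 68 bp
  230–248 → 19 bp
Sorted largest to smallest: 153, 68, 19, 8 bp.

153, 68, 19, 8 bp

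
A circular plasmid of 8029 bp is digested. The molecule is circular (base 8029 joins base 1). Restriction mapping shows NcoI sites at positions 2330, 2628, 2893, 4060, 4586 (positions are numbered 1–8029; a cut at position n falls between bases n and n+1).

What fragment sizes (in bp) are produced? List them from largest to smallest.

5773, 1167, 526, 298, 265 bp

Circular molecule, 5 cuts → 5 fragments:
  2628 − 2330 = 298 bp
  2893 − 2628 = 265 bp
  4060 − 2893 = 1167 bp
  4586 − 4060 = 526 bp
  wrap: 8029 − 4586 + 2330 = 5773 bp
Sorted largest to smallest: 5773, 1167, 526, 298, 265 bp.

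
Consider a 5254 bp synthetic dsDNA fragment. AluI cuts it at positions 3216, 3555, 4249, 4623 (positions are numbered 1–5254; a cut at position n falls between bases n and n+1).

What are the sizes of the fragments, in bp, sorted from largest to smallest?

Linear molecule, 4 cuts → 5 fragments:
  3216 − 0 = 3216 bp
  3555 − 3216 = 339 bp
  4249 − 3555 = 694 bp
  4623 − 4249 = 374 bp
  5254 − 4623 = 631 bp
Sorted largest to smallest: 3216, 694, 631, 374, 339 bp.

3216, 694, 631, 374, 339 bp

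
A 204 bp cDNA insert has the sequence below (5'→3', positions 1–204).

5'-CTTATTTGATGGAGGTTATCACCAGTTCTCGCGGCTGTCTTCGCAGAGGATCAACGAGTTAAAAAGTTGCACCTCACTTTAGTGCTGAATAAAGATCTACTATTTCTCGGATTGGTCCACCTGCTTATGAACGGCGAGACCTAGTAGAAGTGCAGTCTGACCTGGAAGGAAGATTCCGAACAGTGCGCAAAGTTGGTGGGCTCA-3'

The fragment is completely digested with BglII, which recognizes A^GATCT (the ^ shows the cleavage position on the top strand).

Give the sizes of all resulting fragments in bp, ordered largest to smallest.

The BglII site (AGATCT) starts at position 93.
BglII cuts after the first base of each site, so after position 93.
Linear molecule, 1 cut → 2 fragments:
  1–93 → 93 bp
  94–204 → 111 bp
Sorted largest to smallest: 111, 93 bp.

111, 93 bp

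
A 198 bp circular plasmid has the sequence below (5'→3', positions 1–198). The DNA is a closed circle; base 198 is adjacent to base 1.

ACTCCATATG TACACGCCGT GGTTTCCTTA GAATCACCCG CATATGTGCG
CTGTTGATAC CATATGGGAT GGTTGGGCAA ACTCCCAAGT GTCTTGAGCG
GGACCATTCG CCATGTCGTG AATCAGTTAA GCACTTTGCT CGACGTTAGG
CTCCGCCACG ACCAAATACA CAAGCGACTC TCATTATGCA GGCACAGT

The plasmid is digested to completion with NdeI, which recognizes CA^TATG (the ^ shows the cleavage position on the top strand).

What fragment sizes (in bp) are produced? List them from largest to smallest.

142, 36, 20 bp

NdeI sites (CATATG) start at positions 5, 41, 61.
NdeI cuts after base 2 of each site, so after positions 6, 42, 62.
Circular molecule, 3 cuts → 3 fragments:
  7–42 → 36 bp
  43–62 → 20 bp
  63–198 then 1–6 → 136 + 6 = 142 bp
Sorted largest to smallest: 142, 36, 20 bp.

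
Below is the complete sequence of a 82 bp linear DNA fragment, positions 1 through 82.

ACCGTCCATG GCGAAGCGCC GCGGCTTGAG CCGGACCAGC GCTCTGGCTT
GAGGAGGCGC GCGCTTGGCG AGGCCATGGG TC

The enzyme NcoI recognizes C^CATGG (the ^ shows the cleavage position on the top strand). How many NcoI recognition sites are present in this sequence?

CCATGG occurs starting at positions 6, 74.
NcoI cuts at 2 sites.

2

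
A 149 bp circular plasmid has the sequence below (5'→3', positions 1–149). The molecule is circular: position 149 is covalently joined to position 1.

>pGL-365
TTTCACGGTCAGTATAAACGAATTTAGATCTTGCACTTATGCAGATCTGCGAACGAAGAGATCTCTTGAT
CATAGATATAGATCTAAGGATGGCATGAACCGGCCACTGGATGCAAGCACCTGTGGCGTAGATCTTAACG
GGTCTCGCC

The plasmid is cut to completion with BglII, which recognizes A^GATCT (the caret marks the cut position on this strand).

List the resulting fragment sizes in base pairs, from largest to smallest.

BglII sites (AGATCT) start at positions 26, 43, 59, 80, 130.
BglII cuts after the first base of each site, so after positions 26, 43, 59, 80, 130.
Circular molecule, 5 cuts → 5 fragments:
  27–43 → 17 bp
  44–59 → 16 bp
  60–80 → 21 bp
  81–130 → 50 bp
  131–149 then 1–26 → 19 + 26 = 45 bp
Sorted largest to smallest: 50, 45, 21, 17, 16 bp.

50, 45, 21, 17, 16 bp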